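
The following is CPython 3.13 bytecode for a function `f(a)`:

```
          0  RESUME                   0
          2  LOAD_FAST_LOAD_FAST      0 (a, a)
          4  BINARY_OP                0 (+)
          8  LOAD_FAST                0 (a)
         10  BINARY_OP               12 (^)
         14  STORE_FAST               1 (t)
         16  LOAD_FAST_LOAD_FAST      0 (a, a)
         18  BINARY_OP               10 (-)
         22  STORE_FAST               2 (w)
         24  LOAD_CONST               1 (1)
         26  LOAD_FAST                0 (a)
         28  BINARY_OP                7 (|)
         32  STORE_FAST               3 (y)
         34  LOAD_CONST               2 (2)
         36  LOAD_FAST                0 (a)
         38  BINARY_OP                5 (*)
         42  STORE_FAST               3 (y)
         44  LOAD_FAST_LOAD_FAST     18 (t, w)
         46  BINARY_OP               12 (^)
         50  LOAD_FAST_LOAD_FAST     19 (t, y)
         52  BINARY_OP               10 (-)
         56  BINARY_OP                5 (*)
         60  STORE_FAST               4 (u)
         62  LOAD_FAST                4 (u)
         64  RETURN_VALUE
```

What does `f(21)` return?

1323

LOAD_FAST_LOAD_FAST a,a → push 21,21. Stack: [21, 21]
BINARY_OP + → 21 + 21 = 42. Stack: [42]
LOAD_FAST a → push 21. Stack: [42, 21]
BINARY_OP ^ → 42 ^ 21 = 63. Stack: [63]
STORE_FAST t → t=63. Stack: []
LOAD_FAST_LOAD_FAST a,a → push 21,21. Stack: [21, 21]
BINARY_OP - → 21 - 21 = 0. Stack: [0]
STORE_FAST w → w=0. Stack: []
LOAD_CONST → push 1. Stack: [1]
LOAD_FAST a → push 21. Stack: [1, 21]
BINARY_OP | → 1 | 21 = 21. Stack: [21]
STORE_FAST y → y=21. Stack: []
LOAD_CONST → push 2. Stack: [2]
LOAD_FAST a → push 21. Stack: [2, 21]
BINARY_OP * → 2 * 21 = 42. Stack: [42]
STORE_FAST y → y=42. Stack: []
LOAD_FAST_LOAD_FAST t,w → push 63,0. Stack: [63, 0]
BINARY_OP ^ → 63 ^ 0 = 63. Stack: [63]
LOAD_FAST_LOAD_FAST t,y → push 63,42. Stack: [63, 63, 42]
BINARY_OP - → 63 - 42 = 21. Stack: [63, 21]
BINARY_OP * → 63 * 21 = 1323. Stack: [1323]
STORE_FAST u → u=1323. Stack: []
LOAD_FAST u → push 1323. Stack: [1323]
RETURN_VALUE → return 1323.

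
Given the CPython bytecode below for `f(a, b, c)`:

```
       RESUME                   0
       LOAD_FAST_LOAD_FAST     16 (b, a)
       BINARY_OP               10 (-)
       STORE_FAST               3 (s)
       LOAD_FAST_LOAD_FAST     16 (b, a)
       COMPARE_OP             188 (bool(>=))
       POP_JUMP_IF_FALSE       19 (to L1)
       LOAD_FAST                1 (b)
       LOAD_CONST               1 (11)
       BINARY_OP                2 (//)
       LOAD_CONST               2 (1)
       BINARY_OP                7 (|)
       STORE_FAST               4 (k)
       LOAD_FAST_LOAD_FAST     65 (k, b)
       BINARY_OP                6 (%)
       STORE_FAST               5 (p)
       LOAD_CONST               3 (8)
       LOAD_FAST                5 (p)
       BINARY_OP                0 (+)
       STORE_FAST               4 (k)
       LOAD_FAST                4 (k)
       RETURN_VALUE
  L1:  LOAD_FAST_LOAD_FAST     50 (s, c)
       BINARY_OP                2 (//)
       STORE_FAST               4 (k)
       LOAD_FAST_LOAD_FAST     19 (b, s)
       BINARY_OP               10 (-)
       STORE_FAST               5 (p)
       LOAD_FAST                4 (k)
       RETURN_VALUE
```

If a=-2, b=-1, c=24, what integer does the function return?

LOAD_FAST_LOAD_FAST b,a → push -1,-2. Stack: [-1, -2]
BINARY_OP - → -1 - -2 = 1. Stack: [1]
STORE_FAST s → s=1. Stack: []
LOAD_FAST_LOAD_FAST b,a → push -1,-2. Stack: [-1, -2]
COMPARE_OP bool(>=) → -1 vs -2 = True. Stack: [True]
POP_JUMP_IF_FALSE → pop True; no jump. Stack: []
LOAD_FAST b → push -1. Stack: [-1]
LOAD_CONST → push 11. Stack: [-1, 11]
BINARY_OP // → -1 // 11 = -1. Stack: [-1]
LOAD_CONST → push 1. Stack: [-1, 1]
BINARY_OP | → -1 | 1 = -1. Stack: [-1]
STORE_FAST k → k=-1. Stack: []
LOAD_FAST_LOAD_FAST k,b → push -1,-1. Stack: [-1, -1]
BINARY_OP % → -1 % -1 = 0. Stack: [0]
STORE_FAST p → p=0. Stack: []
LOAD_CONST → push 8. Stack: [8]
LOAD_FAST p → push 0. Stack: [8, 0]
BINARY_OP + → 8 + 0 = 8. Stack: [8]
STORE_FAST k → k=8. Stack: []
LOAD_FAST k → push 8. Stack: [8]
RETURN_VALUE → return 8.

8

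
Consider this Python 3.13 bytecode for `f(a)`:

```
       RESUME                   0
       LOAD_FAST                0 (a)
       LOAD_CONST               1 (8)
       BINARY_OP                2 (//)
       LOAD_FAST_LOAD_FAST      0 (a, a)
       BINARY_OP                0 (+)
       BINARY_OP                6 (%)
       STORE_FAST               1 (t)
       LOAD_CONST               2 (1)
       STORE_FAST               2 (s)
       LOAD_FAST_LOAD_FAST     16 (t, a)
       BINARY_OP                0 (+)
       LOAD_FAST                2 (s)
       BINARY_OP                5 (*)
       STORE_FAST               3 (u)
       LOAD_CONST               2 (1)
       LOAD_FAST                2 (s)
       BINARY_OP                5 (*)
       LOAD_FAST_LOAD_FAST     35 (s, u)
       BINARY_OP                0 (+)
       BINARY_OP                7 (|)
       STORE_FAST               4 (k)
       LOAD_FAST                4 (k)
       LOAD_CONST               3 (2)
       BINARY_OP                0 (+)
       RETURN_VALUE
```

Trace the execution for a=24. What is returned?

31

LOAD_FAST a → push 24. Stack: [24]
LOAD_CONST → push 8. Stack: [24, 8]
BINARY_OP // → 24 // 8 = 3. Stack: [3]
LOAD_FAST_LOAD_FAST a,a → push 24,24. Stack: [3, 24, 24]
BINARY_OP + → 24 + 24 = 48. Stack: [3, 48]
BINARY_OP % → 3 % 48 = 3. Stack: [3]
STORE_FAST t → t=3. Stack: []
LOAD_CONST → push 1. Stack: [1]
STORE_FAST s → s=1. Stack: []
LOAD_FAST_LOAD_FAST t,a → push 3,24. Stack: [3, 24]
BINARY_OP + → 3 + 24 = 27. Stack: [27]
LOAD_FAST s → push 1. Stack: [27, 1]
BINARY_OP * → 27 * 1 = 27. Stack: [27]
STORE_FAST u → u=27. Stack: []
LOAD_CONST → push 1. Stack: [1]
LOAD_FAST s → push 1. Stack: [1, 1]
BINARY_OP * → 1 * 1 = 1. Stack: [1]
LOAD_FAST_LOAD_FAST s,u → push 1,27. Stack: [1, 1, 27]
BINARY_OP + → 1 + 27 = 28. Stack: [1, 28]
BINARY_OP | → 1 | 28 = 29. Stack: [29]
STORE_FAST k → k=29. Stack: []
LOAD_FAST k → push 29. Stack: [29]
LOAD_CONST → push 2. Stack: [29, 2]
BINARY_OP + → 29 + 2 = 31. Stack: [31]
RETURN_VALUE → return 31.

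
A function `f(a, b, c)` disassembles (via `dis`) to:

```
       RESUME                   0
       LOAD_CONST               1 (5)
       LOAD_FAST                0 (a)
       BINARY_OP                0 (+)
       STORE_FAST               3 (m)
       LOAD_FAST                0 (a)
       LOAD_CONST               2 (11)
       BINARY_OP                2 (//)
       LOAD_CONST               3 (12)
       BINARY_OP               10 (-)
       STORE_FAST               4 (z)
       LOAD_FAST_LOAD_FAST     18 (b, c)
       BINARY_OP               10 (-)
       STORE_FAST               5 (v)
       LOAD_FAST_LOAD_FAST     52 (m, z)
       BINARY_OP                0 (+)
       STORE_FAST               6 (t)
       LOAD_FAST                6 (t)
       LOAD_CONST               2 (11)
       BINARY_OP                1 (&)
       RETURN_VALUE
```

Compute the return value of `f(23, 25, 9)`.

LOAD_CONST → push 5. Stack: [5]
LOAD_FAST a → push 23. Stack: [5, 23]
BINARY_OP + → 5 + 23 = 28. Stack: [28]
STORE_FAST m → m=28. Stack: []
LOAD_FAST a → push 23. Stack: [23]
LOAD_CONST → push 11. Stack: [23, 11]
BINARY_OP // → 23 // 11 = 2. Stack: [2]
LOAD_CONST → push 12. Stack: [2, 12]
BINARY_OP - → 2 - 12 = -10. Stack: [-10]
STORE_FAST z → z=-10. Stack: []
LOAD_FAST_LOAD_FAST b,c → push 25,9. Stack: [25, 9]
BINARY_OP - → 25 - 9 = 16. Stack: [16]
STORE_FAST v → v=16. Stack: []
LOAD_FAST_LOAD_FAST m,z → push 28,-10. Stack: [28, -10]
BINARY_OP + → 28 + -10 = 18. Stack: [18]
STORE_FAST t → t=18. Stack: []
LOAD_FAST t → push 18. Stack: [18]
LOAD_CONST → push 11. Stack: [18, 11]
BINARY_OP & → 18 & 11 = 2. Stack: [2]
RETURN_VALUE → return 2.

2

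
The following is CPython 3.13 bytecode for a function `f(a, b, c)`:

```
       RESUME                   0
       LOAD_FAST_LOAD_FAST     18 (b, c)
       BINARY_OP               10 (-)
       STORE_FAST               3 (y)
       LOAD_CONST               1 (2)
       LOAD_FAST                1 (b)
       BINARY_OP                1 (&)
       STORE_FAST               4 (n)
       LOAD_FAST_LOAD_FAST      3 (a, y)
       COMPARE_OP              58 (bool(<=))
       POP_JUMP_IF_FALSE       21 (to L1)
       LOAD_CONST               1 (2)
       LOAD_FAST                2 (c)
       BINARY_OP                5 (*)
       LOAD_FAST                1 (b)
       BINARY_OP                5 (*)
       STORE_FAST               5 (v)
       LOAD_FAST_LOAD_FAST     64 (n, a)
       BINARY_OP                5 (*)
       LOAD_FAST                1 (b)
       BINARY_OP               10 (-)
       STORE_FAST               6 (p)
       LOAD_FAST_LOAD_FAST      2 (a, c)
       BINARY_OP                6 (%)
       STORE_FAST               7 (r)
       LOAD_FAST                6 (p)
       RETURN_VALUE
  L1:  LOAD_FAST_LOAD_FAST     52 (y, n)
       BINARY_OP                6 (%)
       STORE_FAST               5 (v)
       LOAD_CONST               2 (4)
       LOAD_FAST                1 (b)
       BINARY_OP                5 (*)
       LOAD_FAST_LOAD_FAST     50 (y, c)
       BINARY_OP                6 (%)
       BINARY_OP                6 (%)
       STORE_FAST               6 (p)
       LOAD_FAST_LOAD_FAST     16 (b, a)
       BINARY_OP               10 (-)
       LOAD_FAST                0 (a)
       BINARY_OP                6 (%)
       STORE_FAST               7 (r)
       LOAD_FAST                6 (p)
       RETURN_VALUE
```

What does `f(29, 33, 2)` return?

LOAD_FAST_LOAD_FAST b,c → push 33,2. Stack: [33, 2]
BINARY_OP - → 33 - 2 = 31. Stack: [31]
STORE_FAST y → y=31. Stack: []
LOAD_CONST → push 2. Stack: [2]
LOAD_FAST b → push 33. Stack: [2, 33]
BINARY_OP & → 2 & 33 = 0. Stack: [0]
STORE_FAST n → n=0. Stack: []
LOAD_FAST_LOAD_FAST a,y → push 29,31. Stack: [29, 31]
COMPARE_OP bool(<=) → 29 vs 31 = True. Stack: [True]
POP_JUMP_IF_FALSE → pop True; no jump. Stack: []
LOAD_CONST → push 2. Stack: [2]
LOAD_FAST c → push 2. Stack: [2, 2]
BINARY_OP * → 2 * 2 = 4. Stack: [4]
LOAD_FAST b → push 33. Stack: [4, 33]
BINARY_OP * → 4 * 33 = 132. Stack: [132]
STORE_FAST v → v=132. Stack: []
LOAD_FAST_LOAD_FAST n,a → push 0,29. Stack: [0, 29]
BINARY_OP * → 0 * 29 = 0. Stack: [0]
LOAD_FAST b → push 33. Stack: [0, 33]
BINARY_OP - → 0 - 33 = -33. Stack: [-33]
STORE_FAST p → p=-33. Stack: []
LOAD_FAST_LOAD_FAST a,c → push 29,2. Stack: [29, 2]
BINARY_OP % → 29 % 2 = 1. Stack: [1]
STORE_FAST r → r=1. Stack: []
LOAD_FAST p → push -33. Stack: [-33]
RETURN_VALUE → return -33.

-33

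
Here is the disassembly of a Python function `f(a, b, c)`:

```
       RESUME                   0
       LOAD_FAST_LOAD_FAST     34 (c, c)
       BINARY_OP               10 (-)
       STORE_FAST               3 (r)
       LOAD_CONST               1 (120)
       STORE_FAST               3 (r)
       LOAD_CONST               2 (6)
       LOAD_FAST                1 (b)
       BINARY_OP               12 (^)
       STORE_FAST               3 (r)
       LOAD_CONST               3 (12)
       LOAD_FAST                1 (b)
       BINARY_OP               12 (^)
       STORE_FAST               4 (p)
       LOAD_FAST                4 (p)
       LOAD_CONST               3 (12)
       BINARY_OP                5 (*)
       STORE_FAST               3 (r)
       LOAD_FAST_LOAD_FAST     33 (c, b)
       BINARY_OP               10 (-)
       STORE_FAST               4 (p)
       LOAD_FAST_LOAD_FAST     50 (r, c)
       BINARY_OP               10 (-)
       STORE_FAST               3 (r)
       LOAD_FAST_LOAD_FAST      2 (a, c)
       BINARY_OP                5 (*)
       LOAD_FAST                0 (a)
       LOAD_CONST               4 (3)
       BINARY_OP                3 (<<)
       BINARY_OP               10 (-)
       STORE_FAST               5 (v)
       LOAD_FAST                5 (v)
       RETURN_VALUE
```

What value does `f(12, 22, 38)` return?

LOAD_FAST_LOAD_FAST c,c → push 38,38. Stack: [38, 38]
BINARY_OP - → 38 - 38 = 0. Stack: [0]
STORE_FAST r → r=0. Stack: []
LOAD_CONST → push 120. Stack: [120]
STORE_FAST r → r=120. Stack: []
LOAD_CONST → push 6. Stack: [6]
LOAD_FAST b → push 22. Stack: [6, 22]
BINARY_OP ^ → 6 ^ 22 = 16. Stack: [16]
STORE_FAST r → r=16. Stack: []
LOAD_CONST → push 12. Stack: [12]
LOAD_FAST b → push 22. Stack: [12, 22]
BINARY_OP ^ → 12 ^ 22 = 26. Stack: [26]
STORE_FAST p → p=26. Stack: []
LOAD_FAST p → push 26. Stack: [26]
LOAD_CONST → push 12. Stack: [26, 12]
BINARY_OP * → 26 * 12 = 312. Stack: [312]
STORE_FAST r → r=312. Stack: []
LOAD_FAST_LOAD_FAST c,b → push 38,22. Stack: [38, 22]
BINARY_OP - → 38 - 22 = 16. Stack: [16]
STORE_FAST p → p=16. Stack: []
LOAD_FAST_LOAD_FAST r,c → push 312,38. Stack: [312, 38]
BINARY_OP - → 312 - 38 = 274. Stack: [274]
STORE_FAST r → r=274. Stack: []
LOAD_FAST_LOAD_FAST a,c → push 12,38. Stack: [12, 38]
BINARY_OP * → 12 * 38 = 456. Stack: [456]
LOAD_FAST a → push 12. Stack: [456, 12]
LOAD_CONST → push 3. Stack: [456, 12, 3]
BINARY_OP << → 12 << 3 = 96. Stack: [456, 96]
BINARY_OP - → 456 - 96 = 360. Stack: [360]
STORE_FAST v → v=360. Stack: []
LOAD_FAST v → push 360. Stack: [360]
RETURN_VALUE → return 360.

360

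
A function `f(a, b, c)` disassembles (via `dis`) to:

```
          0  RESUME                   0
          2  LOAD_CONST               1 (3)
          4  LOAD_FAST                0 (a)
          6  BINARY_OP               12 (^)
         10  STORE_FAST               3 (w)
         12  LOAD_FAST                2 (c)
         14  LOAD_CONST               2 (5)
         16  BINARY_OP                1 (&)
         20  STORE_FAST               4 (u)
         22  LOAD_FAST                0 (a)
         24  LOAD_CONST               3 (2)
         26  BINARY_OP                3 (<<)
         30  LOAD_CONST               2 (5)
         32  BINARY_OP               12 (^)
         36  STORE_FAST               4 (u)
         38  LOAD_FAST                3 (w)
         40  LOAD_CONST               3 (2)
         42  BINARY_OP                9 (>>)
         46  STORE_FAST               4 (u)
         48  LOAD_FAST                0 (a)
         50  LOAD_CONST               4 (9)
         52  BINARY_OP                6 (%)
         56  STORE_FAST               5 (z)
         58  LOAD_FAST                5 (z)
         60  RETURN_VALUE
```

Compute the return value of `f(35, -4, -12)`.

8

LOAD_CONST → push 3. Stack: [3]
LOAD_FAST a → push 35. Stack: [3, 35]
BINARY_OP ^ → 3 ^ 35 = 32. Stack: [32]
STORE_FAST w → w=32. Stack: []
LOAD_FAST c → push -12. Stack: [-12]
LOAD_CONST → push 5. Stack: [-12, 5]
BINARY_OP & → -12 & 5 = 4. Stack: [4]
STORE_FAST u → u=4. Stack: []
LOAD_FAST a → push 35. Stack: [35]
LOAD_CONST → push 2. Stack: [35, 2]
BINARY_OP << → 35 << 2 = 140. Stack: [140]
LOAD_CONST → push 5. Stack: [140, 5]
BINARY_OP ^ → 140 ^ 5 = 137. Stack: [137]
STORE_FAST u → u=137. Stack: []
LOAD_FAST w → push 32. Stack: [32]
LOAD_CONST → push 2. Stack: [32, 2]
BINARY_OP >> → 32 >> 2 = 8. Stack: [8]
STORE_FAST u → u=8. Stack: []
LOAD_FAST a → push 35. Stack: [35]
LOAD_CONST → push 9. Stack: [35, 9]
BINARY_OP % → 35 % 9 = 8. Stack: [8]
STORE_FAST z → z=8. Stack: []
LOAD_FAST z → push 8. Stack: [8]
RETURN_VALUE → return 8.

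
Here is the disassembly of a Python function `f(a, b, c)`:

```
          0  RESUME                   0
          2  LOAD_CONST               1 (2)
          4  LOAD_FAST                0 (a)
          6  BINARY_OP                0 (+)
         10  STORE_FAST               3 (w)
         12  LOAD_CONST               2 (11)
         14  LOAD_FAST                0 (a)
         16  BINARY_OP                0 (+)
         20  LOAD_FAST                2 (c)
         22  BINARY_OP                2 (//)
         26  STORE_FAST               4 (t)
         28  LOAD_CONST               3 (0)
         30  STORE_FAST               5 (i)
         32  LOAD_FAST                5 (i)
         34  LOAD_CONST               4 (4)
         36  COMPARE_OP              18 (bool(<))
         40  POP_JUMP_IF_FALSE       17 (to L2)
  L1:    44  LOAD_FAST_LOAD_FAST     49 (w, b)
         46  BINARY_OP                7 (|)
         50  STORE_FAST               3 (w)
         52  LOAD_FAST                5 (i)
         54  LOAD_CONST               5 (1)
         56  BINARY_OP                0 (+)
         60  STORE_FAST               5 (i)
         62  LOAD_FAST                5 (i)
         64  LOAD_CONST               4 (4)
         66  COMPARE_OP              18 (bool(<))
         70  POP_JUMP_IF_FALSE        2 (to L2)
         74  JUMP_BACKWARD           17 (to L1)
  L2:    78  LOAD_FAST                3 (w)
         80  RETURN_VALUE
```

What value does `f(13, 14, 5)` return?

15

LOAD_CONST → push 2. Stack: [2]
LOAD_FAST a → push 13. Stack: [2, 13]
BINARY_OP + → 2 + 13 = 15. Stack: [15]
STORE_FAST w → w=15. Stack: []
LOAD_CONST → push 11. Stack: [11]
LOAD_FAST a → push 13. Stack: [11, 13]
BINARY_OP + → 11 + 13 = 24. Stack: [24]
LOAD_FAST c → push 5. Stack: [24, 5]
BINARY_OP // → 24 // 5 = 4. Stack: [4]
STORE_FAST t → t=4. Stack: []
LOAD_CONST → push 0. Stack: [0]
STORE_FAST i → i=0. Stack: []
LOAD_FAST i → push 0. Stack: [0]
LOAD_CONST → push 4. Stack: [0, 4]
COMPARE_OP bool(<) → 0 vs 4 = True. Stack: [True]
POP_JUMP_IF_FALSE → pop True; no jump. Stack: []
LOAD_FAST_LOAD_FAST w,b → push 15,14. Stack: [15, 14]
BINARY_OP | → 15 | 14 = 15. Stack: [15]
STORE_FAST w → w=15. Stack: []
LOAD_FAST i → push 0. Stack: [0]
LOAD_CONST → push 1. Stack: [0, 1]
BINARY_OP + → 0 + 1 = 1. Stack: [1]
STORE_FAST i → i=1. Stack: []
LOAD_FAST i → push 1. Stack: [1]
LOAD_CONST → push 4. Stack: [1, 4]
COMPARE_OP bool(<) → 1 vs 4 = True. Stack: [True]
POP_JUMP_IF_FALSE → pop True; no jump. Stack: []
LOAD_FAST_LOAD_FAST w,b → push 15,14. Stack: [15, 14]
BINARY_OP | → 15 | 14 = 15. Stack: [15]
STORE_FAST w → w=15. Stack: []
LOAD_FAST i → push 1. Stack: [1]
LOAD_CONST → push 1. Stack: [1, 1]
BINARY_OP + → 1 + 1 = 2. Stack: [2]
STORE_FAST i → i=2. Stack: []
LOAD_FAST i → push 2. Stack: [2]
LOAD_CONST → push 4. Stack: [2, 4]
COMPARE_OP bool(<) → 2 vs 4 = True. Stack: [True]
POP_JUMP_IF_FALSE → pop True; no jump. Stack: []
LOAD_FAST_LOAD_FAST w,b → push 15,14. Stack: [15, 14]
BINARY_OP | → 15 | 14 = 15. Stack: [15]
STORE_FAST w → w=15. Stack: []
LOAD_FAST i → push 2. Stack: [2]
LOAD_CONST → push 1. Stack: [2, 1]
BINARY_OP + → 2 + 1 = 3. Stack: [3]
STORE_FAST i → i=3. Stack: []
LOAD_FAST i → push 3. Stack: [3]
LOAD_CONST → push 4. Stack: [3, 4]
COMPARE_OP bool(<) → 3 vs 4 = True. Stack: [True]
POP_JUMP_IF_FALSE → pop True; no jump. Stack: []
LOAD_FAST_LOAD_FAST w,b → push 15,14. Stack: [15, 14]
BINARY_OP | → 15 | 14 = 15. Stack: [15]
STORE_FAST w → w=15. Stack: []
LOAD_FAST i → push 3. Stack: [3]
LOAD_CONST → push 1. Stack: [3, 1]
BINARY_OP + → 3 + 1 = 4. Stack: [4]
STORE_FAST i → i=4. Stack: []
LOAD_FAST i → push 4. Stack: [4]
LOAD_CONST → push 4. Stack: [4, 4]
COMPARE_OP bool(<) → 4 vs 4 = False. Stack: [False]
POP_JUMP_IF_FALSE → pop False; jump. Stack: []
LOAD_FAST w → push 15. Stack: [15]
RETURN_VALUE → return 15.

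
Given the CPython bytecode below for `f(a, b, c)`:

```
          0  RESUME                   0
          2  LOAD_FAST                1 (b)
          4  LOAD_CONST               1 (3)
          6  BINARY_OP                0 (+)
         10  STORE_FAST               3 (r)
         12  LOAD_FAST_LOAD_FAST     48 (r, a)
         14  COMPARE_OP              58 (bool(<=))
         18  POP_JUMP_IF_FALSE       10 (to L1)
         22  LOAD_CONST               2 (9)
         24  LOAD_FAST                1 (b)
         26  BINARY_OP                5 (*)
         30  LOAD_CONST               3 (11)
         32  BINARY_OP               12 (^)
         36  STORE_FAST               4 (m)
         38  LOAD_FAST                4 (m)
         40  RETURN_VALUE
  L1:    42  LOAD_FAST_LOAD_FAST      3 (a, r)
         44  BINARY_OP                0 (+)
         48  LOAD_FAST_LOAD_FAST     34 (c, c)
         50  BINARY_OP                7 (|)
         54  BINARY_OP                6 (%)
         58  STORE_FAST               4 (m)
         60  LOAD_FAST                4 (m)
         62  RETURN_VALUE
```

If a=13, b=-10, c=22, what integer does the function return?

-83

LOAD_FAST b → push -10. Stack: [-10]
LOAD_CONST → push 3. Stack: [-10, 3]
BINARY_OP + → -10 + 3 = -7. Stack: [-7]
STORE_FAST r → r=-7. Stack: []
LOAD_FAST_LOAD_FAST r,a → push -7,13. Stack: [-7, 13]
COMPARE_OP bool(<=) → -7 vs 13 = True. Stack: [True]
POP_JUMP_IF_FALSE → pop True; no jump. Stack: []
LOAD_CONST → push 9. Stack: [9]
LOAD_FAST b → push -10. Stack: [9, -10]
BINARY_OP * → 9 * -10 = -90. Stack: [-90]
LOAD_CONST → push 11. Stack: [-90, 11]
BINARY_OP ^ → -90 ^ 11 = -83. Stack: [-83]
STORE_FAST m → m=-83. Stack: []
LOAD_FAST m → push -83. Stack: [-83]
RETURN_VALUE → return -83.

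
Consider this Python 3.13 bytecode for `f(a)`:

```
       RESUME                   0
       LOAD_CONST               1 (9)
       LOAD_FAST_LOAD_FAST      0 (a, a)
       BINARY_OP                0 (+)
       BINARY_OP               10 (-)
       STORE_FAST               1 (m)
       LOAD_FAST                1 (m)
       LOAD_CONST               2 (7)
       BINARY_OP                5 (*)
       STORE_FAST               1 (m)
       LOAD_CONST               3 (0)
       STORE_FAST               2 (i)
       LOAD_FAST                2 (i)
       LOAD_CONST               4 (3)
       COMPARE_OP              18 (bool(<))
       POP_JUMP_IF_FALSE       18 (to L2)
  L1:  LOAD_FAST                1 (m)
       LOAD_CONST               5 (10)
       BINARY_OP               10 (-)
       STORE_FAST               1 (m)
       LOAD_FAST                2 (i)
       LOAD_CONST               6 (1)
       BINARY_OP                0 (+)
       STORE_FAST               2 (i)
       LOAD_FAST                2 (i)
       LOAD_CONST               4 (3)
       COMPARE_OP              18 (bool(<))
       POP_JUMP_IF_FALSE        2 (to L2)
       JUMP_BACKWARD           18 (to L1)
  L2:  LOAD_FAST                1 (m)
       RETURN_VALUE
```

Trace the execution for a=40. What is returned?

-527

LOAD_CONST → push 9. Stack: [9]
LOAD_FAST_LOAD_FAST a,a → push 40,40. Stack: [9, 40, 40]
BINARY_OP + → 40 + 40 = 80. Stack: [9, 80]
BINARY_OP - → 9 - 80 = -71. Stack: [-71]
STORE_FAST m → m=-71. Stack: []
LOAD_FAST m → push -71. Stack: [-71]
LOAD_CONST → push 7. Stack: [-71, 7]
BINARY_OP * → -71 * 7 = -497. Stack: [-497]
STORE_FAST m → m=-497. Stack: []
LOAD_CONST → push 0. Stack: [0]
STORE_FAST i → i=0. Stack: []
LOAD_FAST i → push 0. Stack: [0]
LOAD_CONST → push 3. Stack: [0, 3]
COMPARE_OP bool(<) → 0 vs 3 = True. Stack: [True]
POP_JUMP_IF_FALSE → pop True; no jump. Stack: []
LOAD_FAST m → push -497. Stack: [-497]
LOAD_CONST → push 10. Stack: [-497, 10]
BINARY_OP - → -497 - 10 = -507. Stack: [-507]
STORE_FAST m → m=-507. Stack: []
LOAD_FAST i → push 0. Stack: [0]
LOAD_CONST → push 1. Stack: [0, 1]
BINARY_OP + → 0 + 1 = 1. Stack: [1]
STORE_FAST i → i=1. Stack: []
LOAD_FAST i → push 1. Stack: [1]
LOAD_CONST → push 3. Stack: [1, 3]
COMPARE_OP bool(<) → 1 vs 3 = True. Stack: [True]
POP_JUMP_IF_FALSE → pop True; no jump. Stack: []
LOAD_FAST m → push -507. Stack: [-507]
LOAD_CONST → push 10. Stack: [-507, 10]
BINARY_OP - → -507 - 10 = -517. Stack: [-517]
STORE_FAST m → m=-517. Stack: []
LOAD_FAST i → push 1. Stack: [1]
LOAD_CONST → push 1. Stack: [1, 1]
BINARY_OP + → 1 + 1 = 2. Stack: [2]
STORE_FAST i → i=2. Stack: []
LOAD_FAST i → push 2. Stack: [2]
LOAD_CONST → push 3. Stack: [2, 3]
COMPARE_OP bool(<) → 2 vs 3 = True. Stack: [True]
POP_JUMP_IF_FALSE → pop True; no jump. Stack: []
LOAD_FAST m → push -517. Stack: [-517]
LOAD_CONST → push 10. Stack: [-517, 10]
BINARY_OP - → -517 - 10 = -527. Stack: [-527]
STORE_FAST m → m=-527. Stack: []
LOAD_FAST i → push 2. Stack: [2]
LOAD_CONST → push 1. Stack: [2, 1]
BINARY_OP + → 2 + 1 = 3. Stack: [3]
STORE_FAST i → i=3. Stack: []
LOAD_FAST i → push 3. Stack: [3]
LOAD_CONST → push 3. Stack: [3, 3]
COMPARE_OP bool(<) → 3 vs 3 = False. Stack: [False]
POP_JUMP_IF_FALSE → pop False; jump. Stack: []
LOAD_FAST m → push -527. Stack: [-527]
RETURN_VALUE → return -527.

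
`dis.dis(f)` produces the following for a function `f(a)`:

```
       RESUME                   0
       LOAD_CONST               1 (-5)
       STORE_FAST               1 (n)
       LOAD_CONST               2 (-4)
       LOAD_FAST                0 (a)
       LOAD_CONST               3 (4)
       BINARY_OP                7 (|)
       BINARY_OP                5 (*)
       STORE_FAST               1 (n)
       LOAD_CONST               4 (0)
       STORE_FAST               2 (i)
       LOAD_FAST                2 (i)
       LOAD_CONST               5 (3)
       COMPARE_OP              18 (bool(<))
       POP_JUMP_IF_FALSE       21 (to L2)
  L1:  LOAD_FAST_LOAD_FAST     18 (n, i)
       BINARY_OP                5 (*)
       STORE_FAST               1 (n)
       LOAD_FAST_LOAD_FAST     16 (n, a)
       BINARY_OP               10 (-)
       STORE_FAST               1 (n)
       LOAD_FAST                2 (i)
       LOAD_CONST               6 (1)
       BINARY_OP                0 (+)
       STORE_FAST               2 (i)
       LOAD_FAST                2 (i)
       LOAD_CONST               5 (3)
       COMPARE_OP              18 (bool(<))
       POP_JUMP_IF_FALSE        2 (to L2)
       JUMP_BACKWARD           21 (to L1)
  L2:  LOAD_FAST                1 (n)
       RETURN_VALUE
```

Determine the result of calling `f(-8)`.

40

LOAD_CONST → push -5. Stack: [-5]
STORE_FAST n → n=-5. Stack: []
LOAD_CONST → push -4. Stack: [-4]
LOAD_FAST a → push -8. Stack: [-4, -8]
LOAD_CONST → push 4. Stack: [-4, -8, 4]
BINARY_OP | → -8 | 4 = -4. Stack: [-4, -4]
BINARY_OP * → -4 * -4 = 16. Stack: [16]
STORE_FAST n → n=16. Stack: []
LOAD_CONST → push 0. Stack: [0]
STORE_FAST i → i=0. Stack: []
LOAD_FAST i → push 0. Stack: [0]
LOAD_CONST → push 3. Stack: [0, 3]
COMPARE_OP bool(<) → 0 vs 3 = True. Stack: [True]
POP_JUMP_IF_FALSE → pop True; no jump. Stack: []
LOAD_FAST_LOAD_FAST n,i → push 16,0. Stack: [16, 0]
BINARY_OP * → 16 * 0 = 0. Stack: [0]
STORE_FAST n → n=0. Stack: []
LOAD_FAST_LOAD_FAST n,a → push 0,-8. Stack: [0, -8]
BINARY_OP - → 0 - -8 = 8. Stack: [8]
STORE_FAST n → n=8. Stack: []
LOAD_FAST i → push 0. Stack: [0]
LOAD_CONST → push 1. Stack: [0, 1]
BINARY_OP + → 0 + 1 = 1. Stack: [1]
STORE_FAST i → i=1. Stack: []
LOAD_FAST i → push 1. Stack: [1]
LOAD_CONST → push 3. Stack: [1, 3]
COMPARE_OP bool(<) → 1 vs 3 = True. Stack: [True]
POP_JUMP_IF_FALSE → pop True; no jump. Stack: []
LOAD_FAST_LOAD_FAST n,i → push 8,1. Stack: [8, 1]
BINARY_OP * → 8 * 1 = 8. Stack: [8]
STORE_FAST n → n=8. Stack: []
LOAD_FAST_LOAD_FAST n,a → push 8,-8. Stack: [8, -8]
BINARY_OP - → 8 - -8 = 16. Stack: [16]
STORE_FAST n → n=16. Stack: []
LOAD_FAST i → push 1. Stack: [1]
LOAD_CONST → push 1. Stack: [1, 1]
BINARY_OP + → 1 + 1 = 2. Stack: [2]
STORE_FAST i → i=2. Stack: []
LOAD_FAST i → push 2. Stack: [2]
LOAD_CONST → push 3. Stack: [2, 3]
COMPARE_OP bool(<) → 2 vs 3 = True. Stack: [True]
POP_JUMP_IF_FALSE → pop True; no jump. Stack: []
LOAD_FAST_LOAD_FAST n,i → push 16,2. Stack: [16, 2]
BINARY_OP * → 16 * 2 = 32. Stack: [32]
STORE_FAST n → n=32. Stack: []
LOAD_FAST_LOAD_FAST n,a → push 32,-8. Stack: [32, -8]
BINARY_OP - → 32 - -8 = 40. Stack: [40]
STORE_FAST n → n=40. Stack: []
LOAD_FAST i → push 2. Stack: [2]
LOAD_CONST → push 1. Stack: [2, 1]
BINARY_OP + → 2 + 1 = 3. Stack: [3]
STORE_FAST i → i=3. Stack: []
LOAD_FAST i → push 3. Stack: [3]
LOAD_CONST → push 3. Stack: [3, 3]
COMPARE_OP bool(<) → 3 vs 3 = False. Stack: [False]
POP_JUMP_IF_FALSE → pop False; jump. Stack: []
LOAD_FAST n → push 40. Stack: [40]
RETURN_VALUE → return 40.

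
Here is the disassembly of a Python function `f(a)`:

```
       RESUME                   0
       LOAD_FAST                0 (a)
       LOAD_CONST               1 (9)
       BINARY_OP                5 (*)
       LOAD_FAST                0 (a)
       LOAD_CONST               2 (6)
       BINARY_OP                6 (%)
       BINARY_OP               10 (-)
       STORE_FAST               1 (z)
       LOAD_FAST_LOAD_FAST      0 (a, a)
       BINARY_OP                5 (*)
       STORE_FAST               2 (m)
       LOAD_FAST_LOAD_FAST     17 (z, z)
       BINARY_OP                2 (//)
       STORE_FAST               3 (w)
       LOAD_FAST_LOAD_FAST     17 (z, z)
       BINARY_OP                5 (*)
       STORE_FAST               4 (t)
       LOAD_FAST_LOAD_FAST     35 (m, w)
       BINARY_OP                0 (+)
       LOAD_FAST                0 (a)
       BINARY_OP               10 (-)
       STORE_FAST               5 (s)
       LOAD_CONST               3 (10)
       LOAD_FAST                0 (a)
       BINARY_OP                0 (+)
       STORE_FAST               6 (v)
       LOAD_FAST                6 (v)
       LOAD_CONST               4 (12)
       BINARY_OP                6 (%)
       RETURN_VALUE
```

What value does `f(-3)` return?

7

LOAD_FAST a → push -3. Stack: [-3]
LOAD_CONST → push 9. Stack: [-3, 9]
BINARY_OP * → -3 * 9 = -27. Stack: [-27]
LOAD_FAST a → push -3. Stack: [-27, -3]
LOAD_CONST → push 6. Stack: [-27, -3, 6]
BINARY_OP % → -3 % 6 = 3. Stack: [-27, 3]
BINARY_OP - → -27 - 3 = -30. Stack: [-30]
STORE_FAST z → z=-30. Stack: []
LOAD_FAST_LOAD_FAST a,a → push -3,-3. Stack: [-3, -3]
BINARY_OP * → -3 * -3 = 9. Stack: [9]
STORE_FAST m → m=9. Stack: []
LOAD_FAST_LOAD_FAST z,z → push -30,-30. Stack: [-30, -30]
BINARY_OP // → -30 // -30 = 1. Stack: [1]
STORE_FAST w → w=1. Stack: []
LOAD_FAST_LOAD_FAST z,z → push -30,-30. Stack: [-30, -30]
BINARY_OP * → -30 * -30 = 900. Stack: [900]
STORE_FAST t → t=900. Stack: []
LOAD_FAST_LOAD_FAST m,w → push 9,1. Stack: [9, 1]
BINARY_OP + → 9 + 1 = 10. Stack: [10]
LOAD_FAST a → push -3. Stack: [10, -3]
BINARY_OP - → 10 - -3 = 13. Stack: [13]
STORE_FAST s → s=13. Stack: []
LOAD_CONST → push 10. Stack: [10]
LOAD_FAST a → push -3. Stack: [10, -3]
BINARY_OP + → 10 + -3 = 7. Stack: [7]
STORE_FAST v → v=7. Stack: []
LOAD_FAST v → push 7. Stack: [7]
LOAD_CONST → push 12. Stack: [7, 12]
BINARY_OP % → 7 % 12 = 7. Stack: [7]
RETURN_VALUE → return 7.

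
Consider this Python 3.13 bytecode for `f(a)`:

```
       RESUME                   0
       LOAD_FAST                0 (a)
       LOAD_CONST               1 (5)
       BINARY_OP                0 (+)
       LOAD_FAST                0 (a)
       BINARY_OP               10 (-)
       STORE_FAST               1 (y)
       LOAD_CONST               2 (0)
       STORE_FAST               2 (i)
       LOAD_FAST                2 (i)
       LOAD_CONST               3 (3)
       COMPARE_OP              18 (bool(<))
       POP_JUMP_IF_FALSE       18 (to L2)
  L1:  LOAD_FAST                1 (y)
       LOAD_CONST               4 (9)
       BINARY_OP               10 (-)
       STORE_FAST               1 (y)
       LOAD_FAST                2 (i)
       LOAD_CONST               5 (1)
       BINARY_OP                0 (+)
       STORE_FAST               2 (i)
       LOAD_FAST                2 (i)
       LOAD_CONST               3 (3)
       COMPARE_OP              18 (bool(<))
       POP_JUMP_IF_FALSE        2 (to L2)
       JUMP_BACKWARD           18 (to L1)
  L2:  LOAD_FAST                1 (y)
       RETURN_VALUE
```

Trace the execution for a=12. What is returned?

-22

LOAD_FAST a → push 12. Stack: [12]
LOAD_CONST → push 5. Stack: [12, 5]
BINARY_OP + → 12 + 5 = 17. Stack: [17]
LOAD_FAST a → push 12. Stack: [17, 12]
BINARY_OP - → 17 - 12 = 5. Stack: [5]
STORE_FAST y → y=5. Stack: []
LOAD_CONST → push 0. Stack: [0]
STORE_FAST i → i=0. Stack: []
LOAD_FAST i → push 0. Stack: [0]
LOAD_CONST → push 3. Stack: [0, 3]
COMPARE_OP bool(<) → 0 vs 3 = True. Stack: [True]
POP_JUMP_IF_FALSE → pop True; no jump. Stack: []
LOAD_FAST y → push 5. Stack: [5]
LOAD_CONST → push 9. Stack: [5, 9]
BINARY_OP - → 5 - 9 = -4. Stack: [-4]
STORE_FAST y → y=-4. Stack: []
LOAD_FAST i → push 0. Stack: [0]
LOAD_CONST → push 1. Stack: [0, 1]
BINARY_OP + → 0 + 1 = 1. Stack: [1]
STORE_FAST i → i=1. Stack: []
LOAD_FAST i → push 1. Stack: [1]
LOAD_CONST → push 3. Stack: [1, 3]
COMPARE_OP bool(<) → 1 vs 3 = True. Stack: [True]
POP_JUMP_IF_FALSE → pop True; no jump. Stack: []
LOAD_FAST y → push -4. Stack: [-4]
LOAD_CONST → push 9. Stack: [-4, 9]
BINARY_OP - → -4 - 9 = -13. Stack: [-13]
STORE_FAST y → y=-13. Stack: []
LOAD_FAST i → push 1. Stack: [1]
LOAD_CONST → push 1. Stack: [1, 1]
BINARY_OP + → 1 + 1 = 2. Stack: [2]
STORE_FAST i → i=2. Stack: []
LOAD_FAST i → push 2. Stack: [2]
LOAD_CONST → push 3. Stack: [2, 3]
COMPARE_OP bool(<) → 2 vs 3 = True. Stack: [True]
POP_JUMP_IF_FALSE → pop True; no jump. Stack: []
LOAD_FAST y → push -13. Stack: [-13]
LOAD_CONST → push 9. Stack: [-13, 9]
BINARY_OP - → -13 - 9 = -22. Stack: [-22]
STORE_FAST y → y=-22. Stack: []
LOAD_FAST i → push 2. Stack: [2]
LOAD_CONST → push 1. Stack: [2, 1]
BINARY_OP + → 2 + 1 = 3. Stack: [3]
STORE_FAST i → i=3. Stack: []
LOAD_FAST i → push 3. Stack: [3]
LOAD_CONST → push 3. Stack: [3, 3]
COMPARE_OP bool(<) → 3 vs 3 = False. Stack: [False]
POP_JUMP_IF_FALSE → pop False; jump. Stack: []
LOAD_FAST y → push -22. Stack: [-22]
RETURN_VALUE → return -22.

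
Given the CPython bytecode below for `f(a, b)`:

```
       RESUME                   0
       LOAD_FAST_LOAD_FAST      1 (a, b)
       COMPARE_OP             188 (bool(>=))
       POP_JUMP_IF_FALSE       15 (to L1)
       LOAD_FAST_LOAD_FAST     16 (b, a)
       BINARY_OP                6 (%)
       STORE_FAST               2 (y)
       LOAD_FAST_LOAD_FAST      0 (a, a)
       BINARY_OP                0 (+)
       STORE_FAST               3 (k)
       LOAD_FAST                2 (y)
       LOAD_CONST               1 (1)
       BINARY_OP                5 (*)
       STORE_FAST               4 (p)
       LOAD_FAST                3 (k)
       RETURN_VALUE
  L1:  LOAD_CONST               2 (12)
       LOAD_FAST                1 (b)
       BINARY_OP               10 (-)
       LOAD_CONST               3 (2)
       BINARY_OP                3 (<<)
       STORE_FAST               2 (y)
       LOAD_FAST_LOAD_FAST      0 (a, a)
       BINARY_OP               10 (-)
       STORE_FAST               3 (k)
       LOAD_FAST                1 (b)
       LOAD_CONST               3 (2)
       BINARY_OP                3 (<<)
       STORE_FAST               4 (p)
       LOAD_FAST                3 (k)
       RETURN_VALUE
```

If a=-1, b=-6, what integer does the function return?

LOAD_FAST_LOAD_FAST a,b → push -1,-6. Stack: [-1, -6]
COMPARE_OP bool(>=) → -1 vs -6 = True. Stack: [True]
POP_JUMP_IF_FALSE → pop True; no jump. Stack: []
LOAD_FAST_LOAD_FAST b,a → push -6,-1. Stack: [-6, -1]
BINARY_OP % → -6 % -1 = 0. Stack: [0]
STORE_FAST y → y=0. Stack: []
LOAD_FAST_LOAD_FAST a,a → push -1,-1. Stack: [-1, -1]
BINARY_OP + → -1 + -1 = -2. Stack: [-2]
STORE_FAST k → k=-2. Stack: []
LOAD_FAST y → push 0. Stack: [0]
LOAD_CONST → push 1. Stack: [0, 1]
BINARY_OP * → 0 * 1 = 0. Stack: [0]
STORE_FAST p → p=0. Stack: []
LOAD_FAST k → push -2. Stack: [-2]
RETURN_VALUE → return -2.

-2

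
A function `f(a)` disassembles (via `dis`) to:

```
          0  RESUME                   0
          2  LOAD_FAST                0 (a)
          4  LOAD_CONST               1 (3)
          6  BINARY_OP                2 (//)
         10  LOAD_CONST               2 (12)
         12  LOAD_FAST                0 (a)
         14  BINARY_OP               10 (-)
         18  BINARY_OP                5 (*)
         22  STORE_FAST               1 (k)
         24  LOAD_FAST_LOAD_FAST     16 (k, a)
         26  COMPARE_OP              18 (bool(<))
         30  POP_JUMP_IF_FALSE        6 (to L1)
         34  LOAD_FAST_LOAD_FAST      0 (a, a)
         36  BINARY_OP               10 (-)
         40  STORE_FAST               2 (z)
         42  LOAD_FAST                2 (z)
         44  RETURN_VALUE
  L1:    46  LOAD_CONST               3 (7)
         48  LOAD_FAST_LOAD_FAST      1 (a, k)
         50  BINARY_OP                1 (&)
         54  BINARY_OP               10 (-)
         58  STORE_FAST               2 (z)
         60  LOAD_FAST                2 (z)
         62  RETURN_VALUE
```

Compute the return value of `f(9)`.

-2

LOAD_FAST a → push 9. Stack: [9]
LOAD_CONST → push 3. Stack: [9, 3]
BINARY_OP // → 9 // 3 = 3. Stack: [3]
LOAD_CONST → push 12. Stack: [3, 12]
LOAD_FAST a → push 9. Stack: [3, 12, 9]
BINARY_OP - → 12 - 9 = 3. Stack: [3, 3]
BINARY_OP * → 3 * 3 = 9. Stack: [9]
STORE_FAST k → k=9. Stack: []
LOAD_FAST_LOAD_FAST k,a → push 9,9. Stack: [9, 9]
COMPARE_OP bool(<) → 9 vs 9 = False. Stack: [False]
POP_JUMP_IF_FALSE → pop False; jump. Stack: []
LOAD_CONST → push 7. Stack: [7]
LOAD_FAST_LOAD_FAST a,k → push 9,9. Stack: [7, 9, 9]
BINARY_OP & → 9 & 9 = 9. Stack: [7, 9]
BINARY_OP - → 7 - 9 = -2. Stack: [-2]
STORE_FAST z → z=-2. Stack: []
LOAD_FAST z → push -2. Stack: [-2]
RETURN_VALUE → return -2.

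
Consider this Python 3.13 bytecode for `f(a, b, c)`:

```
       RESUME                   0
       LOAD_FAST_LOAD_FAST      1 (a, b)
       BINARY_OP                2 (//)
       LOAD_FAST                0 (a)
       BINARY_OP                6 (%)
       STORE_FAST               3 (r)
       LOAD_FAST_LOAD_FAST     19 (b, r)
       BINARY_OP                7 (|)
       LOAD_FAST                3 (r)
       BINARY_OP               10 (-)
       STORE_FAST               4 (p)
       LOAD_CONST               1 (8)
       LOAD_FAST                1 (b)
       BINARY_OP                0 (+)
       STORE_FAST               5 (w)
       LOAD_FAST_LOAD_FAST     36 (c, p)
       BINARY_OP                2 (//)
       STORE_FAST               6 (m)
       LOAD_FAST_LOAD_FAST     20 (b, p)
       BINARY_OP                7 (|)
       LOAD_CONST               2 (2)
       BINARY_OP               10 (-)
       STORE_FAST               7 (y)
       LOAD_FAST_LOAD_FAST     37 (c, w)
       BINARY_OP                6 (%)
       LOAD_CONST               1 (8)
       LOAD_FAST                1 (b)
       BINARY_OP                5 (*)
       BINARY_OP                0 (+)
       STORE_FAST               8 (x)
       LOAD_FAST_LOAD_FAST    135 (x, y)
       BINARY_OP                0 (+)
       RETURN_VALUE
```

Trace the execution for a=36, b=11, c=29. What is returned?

LOAD_FAST_LOAD_FAST a,b → push 36,11. Stack: [36, 11]
BINARY_OP // → 36 // 11 = 3. Stack: [3]
LOAD_FAST a → push 36. Stack: [3, 36]
BINARY_OP % → 3 % 36 = 3. Stack: [3]
STORE_FAST r → r=3. Stack: []
LOAD_FAST_LOAD_FAST b,r → push 11,3. Stack: [11, 3]
BINARY_OP | → 11 | 3 = 11. Stack: [11]
LOAD_FAST r → push 3. Stack: [11, 3]
BINARY_OP - → 11 - 3 = 8. Stack: [8]
STORE_FAST p → p=8. Stack: []
LOAD_CONST → push 8. Stack: [8]
LOAD_FAST b → push 11. Stack: [8, 11]
BINARY_OP + → 8 + 11 = 19. Stack: [19]
STORE_FAST w → w=19. Stack: []
LOAD_FAST_LOAD_FAST c,p → push 29,8. Stack: [29, 8]
BINARY_OP // → 29 // 8 = 3. Stack: [3]
STORE_FAST m → m=3. Stack: []
LOAD_FAST_LOAD_FAST b,p → push 11,8. Stack: [11, 8]
BINARY_OP | → 11 | 8 = 11. Stack: [11]
LOAD_CONST → push 2. Stack: [11, 2]
BINARY_OP - → 11 - 2 = 9. Stack: [9]
STORE_FAST y → y=9. Stack: []
LOAD_FAST_LOAD_FAST c,w → push 29,19. Stack: [29, 19]
BINARY_OP % → 29 % 19 = 10. Stack: [10]
LOAD_CONST → push 8. Stack: [10, 8]
LOAD_FAST b → push 11. Stack: [10, 8, 11]
BINARY_OP * → 8 * 11 = 88. Stack: [10, 88]
BINARY_OP + → 10 + 88 = 98. Stack: [98]
STORE_FAST x → x=98. Stack: []
LOAD_FAST_LOAD_FAST x,y → push 98,9. Stack: [98, 9]
BINARY_OP + → 98 + 9 = 107. Stack: [107]
RETURN_VALUE → return 107.

107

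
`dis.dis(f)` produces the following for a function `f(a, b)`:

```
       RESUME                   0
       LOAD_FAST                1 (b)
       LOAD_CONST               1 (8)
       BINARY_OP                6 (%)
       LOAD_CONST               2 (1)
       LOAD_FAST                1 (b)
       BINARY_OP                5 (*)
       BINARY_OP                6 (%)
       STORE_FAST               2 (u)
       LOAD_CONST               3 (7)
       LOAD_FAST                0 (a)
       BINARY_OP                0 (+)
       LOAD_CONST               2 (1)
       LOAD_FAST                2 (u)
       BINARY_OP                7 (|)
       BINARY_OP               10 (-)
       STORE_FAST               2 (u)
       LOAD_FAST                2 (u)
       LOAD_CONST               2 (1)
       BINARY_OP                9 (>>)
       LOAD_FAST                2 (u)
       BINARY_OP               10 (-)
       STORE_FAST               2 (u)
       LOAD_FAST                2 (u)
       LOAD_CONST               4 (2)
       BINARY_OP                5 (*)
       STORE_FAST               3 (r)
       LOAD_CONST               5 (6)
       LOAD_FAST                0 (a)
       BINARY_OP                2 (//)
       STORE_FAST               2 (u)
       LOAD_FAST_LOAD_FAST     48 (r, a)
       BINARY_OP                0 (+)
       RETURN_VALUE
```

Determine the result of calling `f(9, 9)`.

-7

LOAD_FAST b → push 9. Stack: [9]
LOAD_CONST → push 8. Stack: [9, 8]
BINARY_OP % → 9 % 8 = 1. Stack: [1]
LOAD_CONST → push 1. Stack: [1, 1]
LOAD_FAST b → push 9. Stack: [1, 1, 9]
BINARY_OP * → 1 * 9 = 9. Stack: [1, 9]
BINARY_OP % → 1 % 9 = 1. Stack: [1]
STORE_FAST u → u=1. Stack: []
LOAD_CONST → push 7. Stack: [7]
LOAD_FAST a → push 9. Stack: [7, 9]
BINARY_OP + → 7 + 9 = 16. Stack: [16]
LOAD_CONST → push 1. Stack: [16, 1]
LOAD_FAST u → push 1. Stack: [16, 1, 1]
BINARY_OP | → 1 | 1 = 1. Stack: [16, 1]
BINARY_OP - → 16 - 1 = 15. Stack: [15]
STORE_FAST u → u=15. Stack: []
LOAD_FAST u → push 15. Stack: [15]
LOAD_CONST → push 1. Stack: [15, 1]
BINARY_OP >> → 15 >> 1 = 7. Stack: [7]
LOAD_FAST u → push 15. Stack: [7, 15]
BINARY_OP - → 7 - 15 = -8. Stack: [-8]
STORE_FAST u → u=-8. Stack: []
LOAD_FAST u → push -8. Stack: [-8]
LOAD_CONST → push 2. Stack: [-8, 2]
BINARY_OP * → -8 * 2 = -16. Stack: [-16]
STORE_FAST r → r=-16. Stack: []
LOAD_CONST → push 6. Stack: [6]
LOAD_FAST a → push 9. Stack: [6, 9]
BINARY_OP // → 6 // 9 = 0. Stack: [0]
STORE_FAST u → u=0. Stack: []
LOAD_FAST_LOAD_FAST r,a → push -16,9. Stack: [-16, 9]
BINARY_OP + → -16 + 9 = -7. Stack: [-7]
RETURN_VALUE → return -7.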